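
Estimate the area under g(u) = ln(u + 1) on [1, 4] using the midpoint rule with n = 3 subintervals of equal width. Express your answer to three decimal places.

3.673

Δu = (4 − 1)/3 = 1.
Midpoints: 1.5, 2.5, 3.5.
g(1.5) ≈ 0.916, g(2.5) ≈ 1.253, g(3.5) ≈ 1.504.
Sum = Δu · [g(1.5) + g(2.5) + g(3.5)].
Sum ≈ 3.673.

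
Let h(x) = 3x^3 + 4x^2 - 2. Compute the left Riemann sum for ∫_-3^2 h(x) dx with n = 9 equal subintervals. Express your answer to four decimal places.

Δx = (2 − (-3))/9 = 5/9.
Left endpoints: -3, -22/9, -17/9, -4/3, -7/9, -2/9, 1/3, 8/9, 13/9.
h(-3) = -47, h(-22/9) = -5326/243, h(-17/9) = -1931/243, h(-4/3) = -2, h(-7/9) = -241/243, h(-2/9) = -446/243, h(1/3) = -13/9, h(8/9) = 794/243, h(13/9) = 3739/243.
Sum = Δx · [h(-3) + h(-22/9) + h(-17/9) + ...].
Sum ≈ -35.8230.

-35.8230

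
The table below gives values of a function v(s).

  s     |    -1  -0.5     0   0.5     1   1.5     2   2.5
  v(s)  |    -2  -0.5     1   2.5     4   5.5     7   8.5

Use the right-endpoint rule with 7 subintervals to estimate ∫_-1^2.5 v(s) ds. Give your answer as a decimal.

Δs = 0.5.
Sum = 0.5·[(-0.5) + 1 + 2.5 + 4 + 5.5 + 7 + 8.5] = 14.

14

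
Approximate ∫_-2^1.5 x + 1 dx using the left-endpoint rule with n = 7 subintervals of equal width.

Δx = (1.5 − (-2))/7 = 0.5.
Left endpoints: -2, -1.5, -1, -0.5, 0, 0.5, 1.
f(-2) = -1, f(-1.5) = -0.5, f(-1) = 0, f(-0.5) = 0.5, f(0) = 1, f(0.5) = 1.5, f(1) = 2.
Sum = Δx · [f(-2) + f(-1.5) + f(-1) + ...].
Sum = 1.75.

1.75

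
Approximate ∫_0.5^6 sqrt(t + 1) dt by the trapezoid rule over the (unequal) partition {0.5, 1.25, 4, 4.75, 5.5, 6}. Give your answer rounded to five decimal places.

Subinterval widths: 0.75, 2.75, 0.75, 0.75, 0.5.
f(0.5) ≈ 1.22474, f(1.25) ≈ 1.50000, f(4) ≈ 2.23607, f(4.75) ≈ 2.39792, f(5.5) ≈ 2.54951, f(6) ≈ 2.64575.
On each subinterval the trapezoid contributes (Δt_i/2)·[f(t_{i-1}) + f(t_i)].
Sum ≈ 11.05072.

11.05072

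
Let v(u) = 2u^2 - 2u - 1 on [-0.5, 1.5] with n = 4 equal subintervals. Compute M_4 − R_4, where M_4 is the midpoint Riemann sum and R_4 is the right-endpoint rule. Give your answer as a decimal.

-0.25

M_4 = -1.75.
R_4 = -1.5.
M_4 − R_4 = -0.25.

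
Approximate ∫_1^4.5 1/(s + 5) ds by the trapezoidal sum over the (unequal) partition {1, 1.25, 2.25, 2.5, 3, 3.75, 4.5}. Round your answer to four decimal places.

0.4604

Subinterval widths: 0.25, 1, 0.25, 0.5, 0.75, 0.75.
f(1) = 1/6, f(1.25) = 0.16, f(2.25) = 4/29, f(2.5) = 2/15, f(3) = 0.125, f(3.75) = 4/35, f(4.5) = 2/19.
On each subinterval the trapezoid contributes (Δs_i/2)·[f(s_{i-1}) + f(s_i)].
Sum ≈ 0.4604.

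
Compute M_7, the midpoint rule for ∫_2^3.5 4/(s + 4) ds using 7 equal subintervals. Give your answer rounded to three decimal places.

Δs = (3.5 − 2)/7 = 3/14.
Midpoints: 59/28, 65/28, 71/28, 2.75, 83/28, 89/28, 95/28.
f(59/28) = 112/171, f(65/28) = 112/177, f(71/28) = 112/183, f(2.75) = 16/27, f(83/28) = 112/195, f(89/28) = 112/201, f(95/28) = 112/207.
Sum = Δs · [f(59/28) + f(65/28) + f(71/28) + ...].
Sum ≈ 0.892.

0.892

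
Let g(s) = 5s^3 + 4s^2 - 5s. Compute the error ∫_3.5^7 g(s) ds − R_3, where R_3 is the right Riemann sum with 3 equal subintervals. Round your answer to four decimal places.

-1016.6082

Exact integral: ∫_3.5^7 g(s) ds ≈ 3121.963542.
R_3 ≈ 4138.571759.
Error ≈ 3121.963542 − 4138.571759 ≈ -1016.6082.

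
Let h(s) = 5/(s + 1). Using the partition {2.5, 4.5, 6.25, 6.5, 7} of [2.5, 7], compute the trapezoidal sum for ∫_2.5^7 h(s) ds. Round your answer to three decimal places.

4.229

Subinterval widths: 2, 1.75, 0.25, 0.5.
h(2.5) = 10/7, h(4.5) = 10/11, h(6.25) = 20/29, h(6.5) = 2/3, h(7) = 0.625.
On each subinterval the trapezoid contributes (Δs_i/2)·[h(s_{i-1}) + h(s_i)].
Sum ≈ 4.229.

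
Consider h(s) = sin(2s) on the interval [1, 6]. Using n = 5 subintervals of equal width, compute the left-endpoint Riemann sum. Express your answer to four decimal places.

Δs = (6 − 1)/5 = 1.
Left endpoints: 1, 2, 3, 4, 5.
h(1) ≈ 0.9093, h(2) ≈ -0.7568, h(3) ≈ -0.2794, h(4) ≈ 0.9894, h(5) ≈ -0.5440.
Sum = Δs · [h(1) + h(2) + h(3) + h(4) + h(5)].
Sum ≈ 0.3184.

0.3184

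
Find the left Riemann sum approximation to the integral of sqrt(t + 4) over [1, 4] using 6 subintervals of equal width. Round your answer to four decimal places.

7.4823

Δt = (4 − 1)/6 = 0.5.
Left endpoints: 1, 1.5, 2, 2.5, 3, 3.5.
f(1) ≈ 2.2361, f(1.5) ≈ 2.3452, f(2) ≈ 2.4495, f(2.5) ≈ 2.5495, f(3) ≈ 2.6458, f(3.5) ≈ 2.7386.
Sum = Δt · [f(1) + f(1.5) + f(2) + ...].
Sum ≈ 7.4823.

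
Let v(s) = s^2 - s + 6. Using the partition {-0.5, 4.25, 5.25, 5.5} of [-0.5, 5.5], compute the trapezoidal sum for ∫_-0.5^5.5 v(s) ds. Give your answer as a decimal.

Subinterval widths: 4.75, 1, 0.25.
v(-0.5) = 6.75, v(4.25) = 19.8125, v(5.25) = 28.3125, v(5.5) = 30.75.
On each subinterval the trapezoid contributes (Δs_i/2)·[v(s_{i-1}) + v(s_i)].
Sum = 94.53125.

94.53125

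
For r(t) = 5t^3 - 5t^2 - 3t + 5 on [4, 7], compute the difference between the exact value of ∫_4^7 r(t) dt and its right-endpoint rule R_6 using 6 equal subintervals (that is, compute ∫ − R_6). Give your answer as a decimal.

Exact integral: ∫_4^7 r(t) dt = 2181.75.
R_6 = 2496.6875.
Error = 2181.75 − 2496.6875 = -314.9375.

-314.9375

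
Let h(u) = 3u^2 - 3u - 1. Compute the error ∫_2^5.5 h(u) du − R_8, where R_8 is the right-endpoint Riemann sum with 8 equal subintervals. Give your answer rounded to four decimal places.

Exact integral: ∫_2^5.5 h(u) du = 115.5.
R_8 ≈ 130.764648.
Error ≈ 115.5 − 130.764648 ≈ -15.2646.

-15.2646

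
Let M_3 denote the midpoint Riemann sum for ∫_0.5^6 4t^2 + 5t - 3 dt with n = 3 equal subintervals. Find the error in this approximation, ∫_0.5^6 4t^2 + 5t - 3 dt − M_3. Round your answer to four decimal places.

6.1620

Exact integral: ∫_0.5^6 f(t) dt ≈ 360.708333.
M_3 ≈ 354.546296.
Error ≈ 360.708333 − 354.546296 ≈ 6.1620.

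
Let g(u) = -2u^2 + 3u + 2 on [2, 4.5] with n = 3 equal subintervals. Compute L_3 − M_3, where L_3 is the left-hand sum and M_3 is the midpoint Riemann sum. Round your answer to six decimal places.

9.548611

L_3 ≈ -16.20370370.
M_3 ≈ -25.75231481.
L_3 − M_3 ≈ 9.548611.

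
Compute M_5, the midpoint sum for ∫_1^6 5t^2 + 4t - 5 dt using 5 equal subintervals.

401.25

Δt = (6 − 1)/5 = 1.
Midpoints: 1.5, 2.5, 3.5, 4.5, 5.5.
f(1.5) = 12.25, f(2.5) = 36.25, f(3.5) = 70.25, f(4.5) = 114.25, f(5.5) = 168.25.
Sum = Δt · [f(1.5) + f(2.5) + f(3.5) + f(4.5) + f(5.5)].
Sum = 401.25.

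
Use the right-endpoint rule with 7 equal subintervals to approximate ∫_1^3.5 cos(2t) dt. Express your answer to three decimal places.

0.088

Δt = (3.5 − 1)/7 = 5/14.
Right endpoints: 19/14, 12/7, 29/14, 17/7, 39/14, 22/7, 3.5.
f(19/14) ≈ -0.910, f(12/7) ≈ -0.959, f(29/14) ≈ -0.539, f(17/7) ≈ 0.144, f(39/14) ≈ 0.757, f(22/7) ≈ 1.000, f(3.5) ≈ 0.754.
Sum = Δt · [f(19/14) + f(12/7) + f(29/14) + ...].
Sum ≈ 0.088.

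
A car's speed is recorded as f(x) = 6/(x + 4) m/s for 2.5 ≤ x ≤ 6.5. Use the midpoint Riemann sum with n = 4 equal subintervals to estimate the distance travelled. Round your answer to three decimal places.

2.874

Δx = (6.5 − 2.5)/4 = 1.
Midpoints: 3, 4, 5, 6.
f(3) = 6/7, f(4) = 0.75, f(5) = 2/3, f(6) = 0.6.
Sum = Δx · [f(3) + f(4) + f(5) + f(6)].
Sum ≈ 2.874.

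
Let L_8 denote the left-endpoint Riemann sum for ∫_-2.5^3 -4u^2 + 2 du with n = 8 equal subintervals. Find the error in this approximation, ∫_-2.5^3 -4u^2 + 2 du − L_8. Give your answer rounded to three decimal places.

-2.048

Exact integral: ∫_-2.5^3 f(u) du ≈ -45.83333.
L_8 = -43.78515625.
Error ≈ -45.83333 − (-43.78515625) ≈ -2.048.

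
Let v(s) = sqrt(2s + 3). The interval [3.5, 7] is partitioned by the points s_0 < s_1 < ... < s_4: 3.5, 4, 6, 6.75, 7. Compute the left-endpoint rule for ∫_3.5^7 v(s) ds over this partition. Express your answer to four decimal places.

12.1346

Subinterval widths: 0.5, 2, 0.75, 0.25.
Left endpoints: 3.5, 4, 6, 6.75.
v(3.5) ≈ 3.1623, v(4) ≈ 3.3166, v(6) ≈ 3.8730, v(6.75) ≈ 4.0620.
Sum = Σ Δs_i · v(s_i).
Sum ≈ 12.1346.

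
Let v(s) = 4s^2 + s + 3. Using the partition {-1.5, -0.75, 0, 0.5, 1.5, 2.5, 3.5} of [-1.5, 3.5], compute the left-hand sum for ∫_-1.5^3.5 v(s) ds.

Subinterval widths: 0.75, 0.75, 0.5, 1, 1, 1.
Left endpoints: -1.5, -0.75, 0, 0.5, 1.5, 2.5.
v(-1.5) = 10.5, v(-0.75) = 4.5, v(0) = 3, v(0.5) = 4.5, v(1.5) = 13.5, v(2.5) = 30.5.
Sum = Σ Δs_i · v(s_i).
Sum = 61.25.

61.25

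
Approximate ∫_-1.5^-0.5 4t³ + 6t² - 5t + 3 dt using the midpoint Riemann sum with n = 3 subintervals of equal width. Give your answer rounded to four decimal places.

Δt = (-0.5 − (-1.5))/3 = 1/3.
Midpoints: -4/3, -1, -2/3.
f(-4/3) = 293/27, f(-1) = 10, f(-2/3) = 211/27.
Sum = Δt · [f(-4/3) + f(-1) + f(-2/3)].
Sum ≈ 9.5556.

9.5556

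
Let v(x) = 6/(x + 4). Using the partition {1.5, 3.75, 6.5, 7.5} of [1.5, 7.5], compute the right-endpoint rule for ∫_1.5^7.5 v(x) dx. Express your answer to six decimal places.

3.835103

Subinterval widths: 2.25, 2.75, 1.
Right endpoints: 3.75, 6.5, 7.5.
v(3.75) = 24/31, v(6.5) = 4/7, v(7.5) = 12/23.
Sum = Σ Δx_i · v(x_i).
Sum ≈ 3.835103.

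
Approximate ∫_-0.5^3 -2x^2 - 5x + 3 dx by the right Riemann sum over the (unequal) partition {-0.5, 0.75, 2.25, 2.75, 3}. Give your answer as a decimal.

-50.34375

Subinterval widths: 1.25, 1.5, 0.5, 0.25.
Right endpoints: 0.75, 2.25, 2.75, 3.
f(0.75) = -1.875, f(2.25) = -18.375, f(2.75) = -25.875, f(3) = -30.
Sum = Σ Δx_i · f(x_i).
Sum = -50.34375.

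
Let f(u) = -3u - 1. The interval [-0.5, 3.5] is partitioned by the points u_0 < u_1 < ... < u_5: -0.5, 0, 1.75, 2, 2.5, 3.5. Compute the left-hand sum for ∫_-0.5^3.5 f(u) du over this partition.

-15.0625

Subinterval widths: 0.5, 1.75, 0.25, 0.5, 1.
Left endpoints: -0.5, 0, 1.75, 2, 2.5.
f(-0.5) = 0.5, f(0) = -1, f(1.75) = -6.25, f(2) = -7, f(2.5) = -8.5.
Sum = Σ Δu_i · f(u_i).
Sum = -15.0625.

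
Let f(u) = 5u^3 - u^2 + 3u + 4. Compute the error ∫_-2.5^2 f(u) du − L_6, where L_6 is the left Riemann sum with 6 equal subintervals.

Exact integral: ∫_-2.5^2 f(u) du = -22.078125.
L_6 = -74.28515625.
Error = -22.078125 − (-74.28515625) = 52.20703125.

52.20703125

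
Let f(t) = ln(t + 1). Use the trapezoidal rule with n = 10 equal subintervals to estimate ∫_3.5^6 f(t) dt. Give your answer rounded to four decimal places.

4.3526

Δt = (6 − 3.5)/10 = 0.25.
f(3.5) ≈ 1.5041, f(3.75) ≈ 1.5581, f(4) ≈ 1.6094, f(4.25) ≈ 1.6582, f(4.5) ≈ 1.7047, f(4.75) ≈ 1.7492, f(5) ≈ 1.7918, f(5.25) ≈ 1.8326, f(5.5) ≈ 1.8718, f(5.75) ≈ 1.9095, f(6) ≈ 1.9459.
T_10 = (Δt/2)·[f(t_0) + 2f(t_1) + ... + 2f(t_{9}) + f(t_10)].
Sum ≈ 4.3526.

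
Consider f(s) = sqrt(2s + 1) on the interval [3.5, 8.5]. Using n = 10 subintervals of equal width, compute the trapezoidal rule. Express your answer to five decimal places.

Δs = (8.5 − 3.5)/10 = 0.5.
f(3.5) ≈ 2.82843, f(4) ≈ 3.00000, f(4.5) ≈ 3.16228, f(5) ≈ 3.31662, f(5.5) ≈ 3.46410, f(6) ≈ 3.60555, f(6.5) ≈ 3.74166, f(7) ≈ 3.87298, f(7.5) ≈ 4.00000, f(8) ≈ 4.12311, f(8.5) ≈ 4.24264.
T_10 = (Δs/2)·[f(s_0) + 2f(s_1) + ... + 2f(s_{9}) + f(s_10)].
Sum ≈ 17.91092.

17.91092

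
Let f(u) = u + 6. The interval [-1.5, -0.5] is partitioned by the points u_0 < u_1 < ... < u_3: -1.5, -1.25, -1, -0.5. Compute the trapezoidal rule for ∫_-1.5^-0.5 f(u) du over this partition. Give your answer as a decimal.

Subinterval widths: 0.25, 0.25, 0.5.
f(-1.5) = 4.5, f(-1.25) = 4.75, f(-1) = 5, f(-0.5) = 5.5.
On each subinterval the trapezoid contributes (Δu_i/2)·[f(u_{i-1}) + f(u_i)].
Sum = 5.

5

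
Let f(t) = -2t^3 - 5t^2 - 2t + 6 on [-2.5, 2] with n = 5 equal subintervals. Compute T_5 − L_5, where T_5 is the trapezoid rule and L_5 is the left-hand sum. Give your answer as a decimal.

T_5 = -0.72.
L_5 = 19.53.
T_5 − L_5 = -20.25.

-20.25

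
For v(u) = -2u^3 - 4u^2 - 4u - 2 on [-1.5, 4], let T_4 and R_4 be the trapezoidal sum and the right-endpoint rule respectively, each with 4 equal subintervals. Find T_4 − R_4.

T_4 ≈ -273.7324219.
R_4 ≈ -419.3105469.
T_4 − R_4 = 145.578125.

145.578125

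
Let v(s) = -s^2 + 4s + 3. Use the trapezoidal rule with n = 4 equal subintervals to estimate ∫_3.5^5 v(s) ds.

Δs = (5 − 3.5)/4 = 0.375.
v(3.5) = 4.75, v(3.875) = 3.484375, v(4.25) = 1.9375, v(4.625) = 0.109375, v(5) = -2.
T_4 = (Δs/2)·[v(s_0) + 2v(s_1) + 2v(s_2) + 2v(s_3) + v(s_4)].
Sum = 2.58984375.

2.58984375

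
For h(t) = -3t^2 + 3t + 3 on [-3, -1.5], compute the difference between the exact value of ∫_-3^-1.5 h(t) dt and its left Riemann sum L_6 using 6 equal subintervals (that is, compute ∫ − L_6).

3.140625

Exact integral: ∫_-3^-1.5 h(t) dt = -29.25.
L_6 = -32.390625.
Error = -29.25 − (-32.390625) = 3.140625.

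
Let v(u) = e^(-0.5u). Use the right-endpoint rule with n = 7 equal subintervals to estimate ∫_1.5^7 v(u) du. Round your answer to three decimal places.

Δu = (7 − 1.5)/7 = 11/14.
Right endpoints: 16/7, 43/14, 27/7, 65/14, 38/7, 87/14, 7.
v(16/7) ≈ 0.319, v(43/14) ≈ 0.215, v(27/7) ≈ 0.145, v(65/14) ≈ 0.098, v(38/7) ≈ 0.066, v(87/14) ≈ 0.045, v(7) ≈ 0.030.
Sum = Δu · [v(16/7) + v(43/14) + v(27/7) + ...].
Sum ≈ 0.722.

0.722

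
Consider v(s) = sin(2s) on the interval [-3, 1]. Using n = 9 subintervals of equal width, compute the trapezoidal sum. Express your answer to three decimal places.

0.642

Δs = (1 − (-3))/9 = 4/9.
v(-3) ≈ 0.279, v(-23/9) ≈ 0.922, v(-19/9) ≈ 0.882, v(-5/3) ≈ 0.191, v(-11/9) ≈ -0.642, v(-7/9) ≈ -1.000, v(-1/3) ≈ -0.618, v(1/9) ≈ 0.220, v(5/9) ≈ 0.896, v(1) ≈ 0.909.
T_9 = (Δs/2)·[v(s_0) + 2v(s_1) + ... + 2v(s_{8}) + v(s_9)].
Sum ≈ 0.642.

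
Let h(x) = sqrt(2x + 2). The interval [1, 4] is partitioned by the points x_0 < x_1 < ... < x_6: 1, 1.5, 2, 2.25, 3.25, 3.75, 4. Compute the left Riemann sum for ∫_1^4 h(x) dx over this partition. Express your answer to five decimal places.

7.50821

Subinterval widths: 0.5, 0.5, 0.25, 1, 0.5, 0.25.
Left endpoints: 1, 1.5, 2, 2.25, 3.25, 3.75.
h(1) ≈ 2.00000, h(1.5) ≈ 2.23607, h(2) ≈ 2.44949, h(2.25) ≈ 2.54951, h(3.25) ≈ 2.91548, h(3.75) ≈ 3.08221.
Sum = Σ Δx_i · h(x_i).
Sum ≈ 7.50821.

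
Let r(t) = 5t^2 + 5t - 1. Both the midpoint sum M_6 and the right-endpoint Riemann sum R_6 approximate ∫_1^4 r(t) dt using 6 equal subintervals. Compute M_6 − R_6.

M_6 = 139.1875.
R_6 = 162.625.
M_6 − R_6 = -23.4375.

-23.4375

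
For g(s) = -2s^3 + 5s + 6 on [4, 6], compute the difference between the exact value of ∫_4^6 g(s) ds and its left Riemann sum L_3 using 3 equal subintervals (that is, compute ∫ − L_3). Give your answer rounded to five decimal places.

Exact integral: ∫_4^6 g(s) ds = -458.
L_3 ≈ -364.4444444.
Error ≈ -458 − (-364.4444444) ≈ -93.55556.

-93.55556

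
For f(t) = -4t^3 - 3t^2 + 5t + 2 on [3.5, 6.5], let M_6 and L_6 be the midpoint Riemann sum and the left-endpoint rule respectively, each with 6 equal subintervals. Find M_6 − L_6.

-238.6875

M_6 = -1781.8125.
L_6 = -1543.125.
M_6 − L_6 = -238.6875.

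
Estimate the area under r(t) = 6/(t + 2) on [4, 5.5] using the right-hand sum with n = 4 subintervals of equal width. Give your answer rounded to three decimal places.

1.302

Δt = (5.5 − 4)/4 = 0.375.
Right endpoints: 4.375, 4.75, 5.125, 5.5.
r(4.375) = 16/17, r(4.75) = 8/9, r(5.125) = 16/19, r(5.5) = 0.8.
Sum = Δt · [r(4.375) + r(4.75) + r(5.125) + r(5.5)].
Sum ≈ 1.302.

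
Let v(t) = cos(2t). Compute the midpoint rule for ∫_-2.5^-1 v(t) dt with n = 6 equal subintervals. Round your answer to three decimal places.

-0.944

Δt = (-1 − (-2.5))/6 = 0.25.
Midpoints: -2.375, -2.125, -1.875, -1.625, -1.375, -1.125.
v(-2.375) ≈ 0.038, v(-2.125) ≈ -0.446, v(-1.875) ≈ -0.821, v(-1.625) ≈ -0.994, v(-1.375) ≈ -0.924, v(-1.125) ≈ -0.628.
Sum = Δt · [v(-2.375) + v(-2.125) + v(-1.875) + ...].
Sum ≈ -0.944.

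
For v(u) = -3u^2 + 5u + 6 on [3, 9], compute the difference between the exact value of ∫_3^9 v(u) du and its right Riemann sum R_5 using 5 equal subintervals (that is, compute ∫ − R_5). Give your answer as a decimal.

115.92

Exact integral: ∫_3^9 v(u) du = -486.
R_5 = -601.92.
Error = -486 − (-601.92) = 115.92.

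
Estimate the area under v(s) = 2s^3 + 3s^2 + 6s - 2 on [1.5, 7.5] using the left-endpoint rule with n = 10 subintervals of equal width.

Δs = (7.5 − 1.5)/10 = 0.6.
Left endpoints: 1.5, 2.1, 2.7, 3.3, 3.9, 4.5, 5.1, 5.7, 6.3, 6.9.
v(1.5) = 20.5, v(2.1) = 42.352, v(2.7) = 75.436, v(3.3) = 122.344, v(3.9) = 185.668, v(4.5) = 268, v(5.1) = 371.932, v(5.7) = 500.056, v(6.3) = 654.964, v(6.9) = 839.248.
Sum = Δs · [v(1.5) + v(2.1) + v(2.7) + ...].
Sum = 1848.3.

1848.3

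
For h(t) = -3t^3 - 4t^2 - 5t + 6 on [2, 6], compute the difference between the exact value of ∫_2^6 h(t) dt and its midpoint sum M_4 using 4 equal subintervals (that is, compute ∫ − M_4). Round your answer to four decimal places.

-13.3333

Exact integral: ∫_2^6 h(t) dt ≈ -1293.333333.
M_4 = -1280.
Error ≈ -1293.333333 − (-1280) ≈ -13.3333.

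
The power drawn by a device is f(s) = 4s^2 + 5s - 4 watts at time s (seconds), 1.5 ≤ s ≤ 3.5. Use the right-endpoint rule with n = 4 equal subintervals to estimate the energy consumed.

Δs = (3.5 − 1.5)/4 = 0.5.
Right endpoints: 2, 2.5, 3, 3.5.
f(2) = 22, f(2.5) = 33.5, f(3) = 47, f(3.5) = 62.5.
Sum = Δs · [f(2) + f(2.5) + f(3) + f(3.5)].
Sum = 82.5.

82.5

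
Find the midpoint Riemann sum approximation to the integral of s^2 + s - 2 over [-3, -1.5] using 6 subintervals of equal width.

Δs = (-1.5 − (-3))/6 = 0.25.
Midpoints: -2.875, -2.625, -2.375, -2.125, -1.875, -1.625.
f(-2.875) = 3.390625, f(-2.625) = 2.265625, f(-2.375) = 1.265625, f(-2.125) = 0.390625, f(-1.875) = -0.359375, f(-1.625) = -0.984375.
Sum = Δs · [f(-2.875) + f(-2.625) + f(-2.375) + ...].
Sum = 1.4921875.

1.4921875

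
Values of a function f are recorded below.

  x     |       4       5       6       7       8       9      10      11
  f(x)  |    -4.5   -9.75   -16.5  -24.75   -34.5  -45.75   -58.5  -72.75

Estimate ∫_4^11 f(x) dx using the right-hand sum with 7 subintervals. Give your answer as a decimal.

Δx = 1.
Sum = 1·[(-9.75) + (-16.5) + (-24.75) + (-34.5) + (-45.75) + (-58.5) + (-72.75)] = -262.5.

-262.5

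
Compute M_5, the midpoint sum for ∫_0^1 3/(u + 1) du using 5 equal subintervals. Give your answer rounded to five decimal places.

2.07572

Δu = (1 − 0)/5 = 0.2.
Midpoints: 0.1, 0.3, 0.5, 0.7, 0.9.
f(0.1) = 30/11, f(0.3) = 30/13, f(0.5) = 2, f(0.7) = 30/17, f(0.9) = 30/19.
Sum = Δu · [f(0.1) + f(0.3) + f(0.5) + f(0.7) + f(0.9)].
Sum ≈ 2.07572.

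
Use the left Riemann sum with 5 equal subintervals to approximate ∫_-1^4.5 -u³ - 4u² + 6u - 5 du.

-130.24

Δu = (4.5 − (-1))/5 = 1.1.
Left endpoints: -1, 0.1, 1.2, 2.3, 3.4.
f(-1) = -14, f(0.1) = -4.441, f(1.2) = -5.288, f(2.3) = -24.527, f(3.4) = -70.144.
Sum = Δu · [f(-1) + f(0.1) + f(1.2) + f(2.3) + f(3.4)].
Sum = -130.24.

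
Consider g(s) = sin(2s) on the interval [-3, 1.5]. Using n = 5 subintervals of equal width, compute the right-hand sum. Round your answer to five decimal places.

Δs = (1.5 − (-3))/5 = 0.9.
Right endpoints: -2.1, -1.2, -0.3, 0.6, 1.5.
g(-2.1) ≈ 0.87158, g(-1.2) ≈ -0.67546, g(-0.3) ≈ -0.56464, g(0.6) ≈ 0.93204, g(1.5) ≈ 0.14112.
Sum = Δs · [g(-2.1) + g(-1.2) + g(-0.3) + g(0.6) + g(1.5)].
Sum ≈ 0.63417.

0.63417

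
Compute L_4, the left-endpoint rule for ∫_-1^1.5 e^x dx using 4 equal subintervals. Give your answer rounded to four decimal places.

Δx = (1.5 − (-1))/4 = 0.625.
Left endpoints: -1, -0.375, 0.25, 0.875.
f(-1) ≈ 0.3679, f(-0.375) ≈ 0.6873, f(0.25) ≈ 1.2840, f(0.875) ≈ 2.3989.
Sum = Δx · [f(-1) + f(-0.375) + f(0.25) + f(0.875)].
Sum ≈ 2.9613.

2.9613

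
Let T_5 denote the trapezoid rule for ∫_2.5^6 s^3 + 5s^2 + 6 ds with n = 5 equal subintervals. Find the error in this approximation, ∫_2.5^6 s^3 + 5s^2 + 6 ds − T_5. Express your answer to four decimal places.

-5.0735

Exact integral: ∫_2.5^6 f(s) ds ≈ 669.192708.
T_5 = 674.26625.
Error ≈ 669.192708 − 674.26625 ≈ -5.0735.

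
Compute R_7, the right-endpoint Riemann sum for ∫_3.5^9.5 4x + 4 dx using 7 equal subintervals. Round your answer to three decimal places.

Δx = (9.5 − 3.5)/7 = 6/7.
Right endpoints: 61/14, 73/14, 85/14, 97/14, 109/14, 121/14, 9.5.
f(61/14) = 150/7, f(73/14) = 174/7, f(85/14) = 198/7, f(97/14) = 222/7, f(109/14) = 246/7, f(121/14) = 270/7, f(9.5) = 42.
Sum = Δx · [f(61/14) + f(73/14) + f(85/14) + ...].
Sum ≈ 190.286.

190.286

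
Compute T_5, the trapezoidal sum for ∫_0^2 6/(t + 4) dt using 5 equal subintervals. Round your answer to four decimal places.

2.4356

Δt = (2 − 0)/5 = 0.4.
f(0) = 1.5, f(0.4) = 15/11, f(0.8) = 1.25, f(1.2) = 15/13, f(1.6) = 15/14, f(2) = 1.
T_5 = (Δt/2)·[f(t_0) + 2f(t_1) + ... + 2f(t_{4}) + f(t_5)].
Sum ≈ 2.4356.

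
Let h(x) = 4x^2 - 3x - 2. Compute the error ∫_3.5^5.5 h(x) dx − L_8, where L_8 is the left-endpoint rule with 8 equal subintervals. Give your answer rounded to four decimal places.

8.1667

Exact integral: ∫_3.5^5.5 h(x) dx ≈ 133.666667.
L_8 = 125.5.
Error ≈ 133.666667 − 125.5 ≈ 8.1667.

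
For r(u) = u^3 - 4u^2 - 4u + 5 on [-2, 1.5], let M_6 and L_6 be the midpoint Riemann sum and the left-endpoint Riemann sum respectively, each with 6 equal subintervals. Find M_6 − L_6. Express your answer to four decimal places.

2.6903

M_6 ≈ 3.570385.
L_6 ≈ 0.880064.
M_6 − L_6 ≈ 2.6903.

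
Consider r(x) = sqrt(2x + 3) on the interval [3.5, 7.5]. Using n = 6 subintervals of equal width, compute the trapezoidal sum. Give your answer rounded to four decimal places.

14.9119

Δx = (7.5 − 3.5)/6 = 2/3.
r(3.5) ≈ 3.1623, r(25/6) ≈ 3.3665, r(29/6) ≈ 3.5590, r(5.5) ≈ 3.7417, r(37/6) ≈ 3.9158, r(41/6) ≈ 4.0825, r(7.5) ≈ 4.2426.
T_6 = (Δx/2)·[r(x_0) + 2r(x_1) + ... + 2r(x_{5}) + r(x_6)].
Sum ≈ 14.9119.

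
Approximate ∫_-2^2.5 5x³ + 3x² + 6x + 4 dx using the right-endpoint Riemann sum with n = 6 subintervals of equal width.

137.00390625

Δx = (2.5 − (-2))/6 = 0.75.
Right endpoints: -1.25, -0.5, 0.25, 1, 1.75, 2.5.
f(-1.25) = -8.578125, f(-0.5) = 1.125, f(0.25) = 5.765625, f(1) = 18, f(1.75) = 50.484375, f(2.5) = 115.875.
Sum = Δx · [f(-1.25) + f(-0.5) + f(0.25) + ...].
Sum = 137.00390625.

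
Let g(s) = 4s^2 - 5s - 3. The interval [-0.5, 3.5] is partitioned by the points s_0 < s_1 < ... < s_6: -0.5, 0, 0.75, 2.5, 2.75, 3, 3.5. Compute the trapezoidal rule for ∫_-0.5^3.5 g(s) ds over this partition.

19.375

Subinterval widths: 0.5, 0.75, 1.75, 0.25, 0.25, 0.5.
g(-0.5) = 0.5, g(0) = -3, g(0.75) = -4.5, g(2.5) = 9.5, g(2.75) = 13.5, g(3) = 18, g(3.5) = 28.5.
On each subinterval the trapezoid contributes (Δs_i/2)·[g(s_{i-1}) + g(s_i)].
Sum = 19.375.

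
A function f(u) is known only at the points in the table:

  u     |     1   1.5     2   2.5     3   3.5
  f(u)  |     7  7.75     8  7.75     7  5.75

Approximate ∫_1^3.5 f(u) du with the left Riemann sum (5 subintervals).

18.75

Δu = 0.5.
Sum = 0.5·[7 + 7.75 + 8 + 7.75 + 7] = 18.75.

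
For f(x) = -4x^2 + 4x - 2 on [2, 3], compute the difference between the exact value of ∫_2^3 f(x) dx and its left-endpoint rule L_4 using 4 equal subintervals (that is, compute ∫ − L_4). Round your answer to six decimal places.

-1.958333

Exact integral: ∫_2^3 f(x) dx ≈ -17.33333333.
L_4 = -15.375.
Error ≈ -17.33333333 − (-15.375) ≈ -1.958333.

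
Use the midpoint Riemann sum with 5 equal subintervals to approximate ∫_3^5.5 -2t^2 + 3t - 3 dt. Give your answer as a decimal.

Δt = (5.5 − 3)/5 = 0.5.
Midpoints: 3.25, 3.75, 4.25, 4.75, 5.25.
f(3.25) = -14.375, f(3.75) = -19.875, f(4.25) = -26.375, f(4.75) = -33.875, f(5.25) = -42.375.
Sum = Δt · [f(3.25) + f(3.75) + f(4.25) + f(4.75) + f(5.25)].
Sum = -68.4375.

-68.4375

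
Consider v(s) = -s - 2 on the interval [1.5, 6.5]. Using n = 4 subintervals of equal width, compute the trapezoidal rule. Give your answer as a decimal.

Δs = (6.5 − 1.5)/4 = 1.25.
v(1.5) = -3.5, v(2.75) = -4.75, v(4) = -6, v(5.25) = -7.25, v(6.5) = -8.5.
T_4 = (Δs/2)·[v(s_0) + 2v(s_1) + 2v(s_2) + 2v(s_3) + v(s_4)].
Sum = -30.

-30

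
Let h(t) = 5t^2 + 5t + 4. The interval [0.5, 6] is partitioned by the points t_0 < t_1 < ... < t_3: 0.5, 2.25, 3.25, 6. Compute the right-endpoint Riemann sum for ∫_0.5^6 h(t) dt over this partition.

732.546875

Subinterval widths: 1.75, 1, 2.75.
Right endpoints: 2.25, 3.25, 6.
h(2.25) = 40.5625, h(3.25) = 73.0625, h(6) = 214.
Sum = Σ Δt_i · h(t_i).
Sum = 732.546875.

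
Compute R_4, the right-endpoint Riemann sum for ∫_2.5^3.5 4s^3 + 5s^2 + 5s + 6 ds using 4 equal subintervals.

195.84375

Δs = (3.5 − 2.5)/4 = 0.25.
Right endpoints: 2.75, 3, 3.25, 3.5.
f(2.75) = 140.75, f(3) = 174, f(3.25) = 212.375, f(3.5) = 256.25.
Sum = Δs · [f(2.75) + f(3) + f(3.25) + f(3.5)].
Sum = 195.84375.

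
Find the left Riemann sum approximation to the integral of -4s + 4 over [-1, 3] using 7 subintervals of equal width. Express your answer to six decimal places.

4.571429

Δs = (3 − (-1))/7 = 4/7.
Left endpoints: -1, -3/7, 1/7, 5/7, 9/7, 13/7, 17/7.
f(-1) = 8, f(-3/7) = 40/7, f(1/7) = 24/7, f(5/7) = 8/7, f(9/7) = -8/7, f(13/7) = -24/7, f(17/7) = -40/7.
Sum = Δs · [f(-1) + f(-3/7) + f(1/7) + ...].
Sum ≈ 4.571429.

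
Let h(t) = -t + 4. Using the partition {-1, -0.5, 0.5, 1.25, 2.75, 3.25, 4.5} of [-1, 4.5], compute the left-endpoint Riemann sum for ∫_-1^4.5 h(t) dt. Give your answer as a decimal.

15.3125

Subinterval widths: 0.5, 1, 0.75, 1.5, 0.5, 1.25.
Left endpoints: -1, -0.5, 0.5, 1.25, 2.75, 3.25.
h(-1) = 5, h(-0.5) = 4.5, h(0.5) = 3.5, h(1.25) = 2.75, h(2.75) = 1.25, h(3.25) = 0.75.
Sum = Σ Δt_i · h(t_i).
Sum = 15.3125.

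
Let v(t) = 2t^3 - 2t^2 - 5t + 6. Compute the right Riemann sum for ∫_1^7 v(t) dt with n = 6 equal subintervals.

Δt = (7 − 1)/6 = 1.
Right endpoints: 2, 3, 4, 5, 6, 7.
v(2) = 4, v(3) = 27, v(4) = 82, v(5) = 181, v(6) = 336, v(7) = 559.
Sum = Δt · [v(2) + v(3) + v(4) + ...].
Sum = 1189.

1189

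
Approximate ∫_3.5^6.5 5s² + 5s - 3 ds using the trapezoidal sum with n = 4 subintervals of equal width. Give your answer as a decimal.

Δs = (6.5 − 3.5)/4 = 0.75.
f(3.5) = 75.75, f(4.25) = 108.5625, f(5) = 147, f(5.75) = 191.0625, f(6.5) = 240.75.
T_4 = (Δs/2)·[f(s_0) + 2f(s_1) + 2f(s_2) + 2f(s_3) + f(s_4)].
Sum = 453.65625.

453.65625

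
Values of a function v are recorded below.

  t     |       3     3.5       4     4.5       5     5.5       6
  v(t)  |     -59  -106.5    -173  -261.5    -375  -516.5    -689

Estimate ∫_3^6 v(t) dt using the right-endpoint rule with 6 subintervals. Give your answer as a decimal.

Δt = 0.5.
Sum = 0.5·[(-106.5) + (-173) + (-261.5) + (-375) + (-516.5) + (-689)] = -1060.75.

-1060.75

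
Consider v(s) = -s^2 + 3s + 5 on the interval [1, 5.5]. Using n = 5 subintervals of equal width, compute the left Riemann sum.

Δs = (5.5 − 1)/5 = 0.9.
Left endpoints: 1, 1.9, 2.8, 3.7, 4.6.
v(1) = 7, v(1.9) = 7.09, v(2.8) = 5.56, v(3.7) = 2.41, v(4.6) = -2.36.
Sum = Δs · [v(1) + v(1.9) + v(2.8) + v(3.7) + v(4.6)].
Sum = 17.73.

17.73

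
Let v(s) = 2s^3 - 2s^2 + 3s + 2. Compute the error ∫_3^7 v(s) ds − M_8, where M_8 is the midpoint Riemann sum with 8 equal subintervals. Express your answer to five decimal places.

Exact integral: ∫_3^7 v(s) ds ≈ 1017.3333333.
M_8 = 1015.
Error ≈ 1017.3333333 − 1015 ≈ 2.33333.

2.33333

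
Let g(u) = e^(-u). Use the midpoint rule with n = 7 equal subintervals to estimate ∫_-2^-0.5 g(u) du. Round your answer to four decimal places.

5.7294

Δu = (-0.5 − (-2))/7 = 3/14.
Midpoints: -53/28, -47/28, -41/28, -1.25, -29/28, -23/28, -17/28.
g(-53/28) ≈ 6.6383, g(-47/28) ≈ 5.3579, g(-41/28) ≈ 4.3245, g(-1.25) ≈ 3.4903, g(-29/28) ≈ 2.8171, g(-23/28) ≈ 2.2737, g(-17/28) ≈ 1.8352.
Sum = Δu · [g(-53/28) + g(-47/28) + g(-41/28) + ...].
Sum ≈ 5.7294.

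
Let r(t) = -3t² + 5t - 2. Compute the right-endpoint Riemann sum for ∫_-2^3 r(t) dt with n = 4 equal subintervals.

-30.15625

Δt = (3 − (-2))/4 = 1.25.
Right endpoints: -0.75, 0.5, 1.75, 3.
r(-0.75) = -7.4375, r(0.5) = -0.25, r(1.75) = -2.4375, r(3) = -14.
Sum = Δt · [r(-0.75) + r(0.5) + r(1.75) + r(3)].
Sum = -30.15625.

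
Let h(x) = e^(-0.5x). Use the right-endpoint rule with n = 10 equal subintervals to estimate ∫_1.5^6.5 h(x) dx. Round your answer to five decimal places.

Δx = (6.5 − 1.5)/10 = 0.5.
Right endpoints: 2, 2.5, 3, 3.5, 4, 4.5, 5, 5.5, 6, 6.5.
h(2) ≈ 0.36788, h(2.5) ≈ 0.28650, h(3) ≈ 0.22313, h(3.5) ≈ 0.17377, h(4) ≈ 0.13534, h(4.5) ≈ 0.10540, h(5) ≈ 0.08208, h(5.5) ≈ 0.06393, h(6) ≈ 0.04979, h(6.5) ≈ 0.03877.
Sum = Δx · [h(2) + h(2.5) + h(3) + ...].
Sum ≈ 0.76330.

0.76330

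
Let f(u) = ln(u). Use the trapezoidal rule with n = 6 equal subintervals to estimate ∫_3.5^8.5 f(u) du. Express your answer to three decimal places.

8.796

Δu = (8.5 − 3.5)/6 = 5/6.
f(3.5) ≈ 1.253, f(13/3) ≈ 1.466, f(31/6) ≈ 1.642, f(6) ≈ 1.792, f(41/6) ≈ 1.922, f(23/3) ≈ 2.037, f(8.5) ≈ 2.140.
T_6 = (Δu/2)·[f(u_0) + 2f(u_1) + ... + 2f(u_{5}) + f(u_6)].
Sum ≈ 8.796.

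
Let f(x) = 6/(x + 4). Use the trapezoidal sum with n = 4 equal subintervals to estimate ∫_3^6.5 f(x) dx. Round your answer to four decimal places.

Δx = (6.5 − 3)/4 = 0.875.
f(3) = 6/7, f(3.875) = 16/21, f(4.75) = 24/35, f(5.625) = 48/77, f(6.5) = 4/7.
T_4 = (Δx/2)·[f(x_0) + 2f(x_1) + 2f(x_2) + 2f(x_3) + f(x_4)].
Sum ≈ 2.4371.

2.4371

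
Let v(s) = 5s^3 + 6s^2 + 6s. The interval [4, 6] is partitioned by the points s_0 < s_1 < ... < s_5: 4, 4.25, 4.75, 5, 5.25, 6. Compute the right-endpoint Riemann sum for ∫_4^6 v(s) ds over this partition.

1909.640625

Subinterval widths: 0.25, 0.5, 0.25, 0.25, 0.75.
Right endpoints: 4.25, 4.75, 5, 5.25, 6.
v(4.25) = 517.703125, v(4.75) = 699.734375, v(5) = 805, v(5.25) = 920.390625, v(6) = 1332.
Sum = Σ Δs_i · v(s_i).
Sum = 1909.640625.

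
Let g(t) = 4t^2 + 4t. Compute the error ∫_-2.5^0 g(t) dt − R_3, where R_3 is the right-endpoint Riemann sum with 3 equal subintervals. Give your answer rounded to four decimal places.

Exact integral: ∫_-2.5^0 g(t) dt ≈ 8.333333.
R_3 ≈ 3.240741.
Error ≈ 8.333333 − 3.240741 ≈ 5.0926.

5.0926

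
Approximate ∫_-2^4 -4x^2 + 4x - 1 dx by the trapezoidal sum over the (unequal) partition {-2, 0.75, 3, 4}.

-100.125

Subinterval widths: 2.75, 2.25, 1.
f(-2) = -25, f(0.75) = -0.25, f(3) = -25, f(4) = -49.
On each subinterval the trapezoid contributes (Δx_i/2)·[f(x_{i-1}) + f(x_i)].
Sum = -100.125.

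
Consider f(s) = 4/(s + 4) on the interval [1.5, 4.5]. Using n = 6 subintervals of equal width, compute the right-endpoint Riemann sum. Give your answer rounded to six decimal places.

1.678701

Δs = (4.5 − 1.5)/6 = 0.5.
Right endpoints: 2, 2.5, 3, 3.5, 4, 4.5.
f(2) = 2/3, f(2.5) = 8/13, f(3) = 4/7, f(3.5) = 8/15, f(4) = 0.5, f(4.5) = 8/17.
Sum = Δs · [f(2) + f(2.5) + f(3) + ...].
Sum ≈ 1.678701.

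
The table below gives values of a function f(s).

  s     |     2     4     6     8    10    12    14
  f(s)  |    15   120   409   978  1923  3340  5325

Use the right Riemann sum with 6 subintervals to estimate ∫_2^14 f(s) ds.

24190

Δs = 2.
Sum = 2·[120 + 409 + 978 + 1923 + 3340 + 5325] = 24190.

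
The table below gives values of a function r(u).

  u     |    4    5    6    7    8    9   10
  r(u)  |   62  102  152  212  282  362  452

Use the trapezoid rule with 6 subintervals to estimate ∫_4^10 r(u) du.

1367

Δu = 1.
T_6 = (1/2)·[62 + 2·102 + 2·152 + 2·212 + 2·282 + 2·362 + 452] = 1367.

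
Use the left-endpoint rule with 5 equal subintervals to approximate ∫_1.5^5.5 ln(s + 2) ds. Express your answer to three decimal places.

Δs = (5.5 − 1.5)/5 = 0.8.
Left endpoints: 1.5, 2.3, 3.1, 3.9, 4.7.
f(1.5) ≈ 1.253, f(2.3) ≈ 1.459, f(3.1) ≈ 1.629, f(3.9) ≈ 1.775, f(4.7) ≈ 1.902.
Sum = Δs · [f(1.5) + f(2.3) + f(3.1) + f(3.9) + f(4.7)].
Sum ≈ 6.414.

6.414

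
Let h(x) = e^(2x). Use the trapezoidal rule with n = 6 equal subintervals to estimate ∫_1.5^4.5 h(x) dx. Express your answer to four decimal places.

4372.8080

Δx = (4.5 − 1.5)/6 = 0.5.
h(1.5) ≈ 20.0855, h(2) ≈ 54.5982, h(2.5) ≈ 148.4132, h(3) ≈ 403.4288, h(3.5) ≈ 1096.6332, h(4) ≈ 2980.9580, h(4.5) ≈ 8103.0839.
T_6 = (Δx/2)·[h(x_0) + 2h(x_1) + ... + 2h(x_{5}) + h(x_6)].
Sum ≈ 4372.8080.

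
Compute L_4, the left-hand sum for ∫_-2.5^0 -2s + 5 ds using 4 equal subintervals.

20.3125

Δs = (0 − (-2.5))/4 = 0.625.
Left endpoints: -2.5, -1.875, -1.25, -0.625.
f(-2.5) = 10, f(-1.875) = 8.75, f(-1.25) = 7.5, f(-0.625) = 6.25.
Sum = Δs · [f(-2.5) + f(-1.875) + f(-1.25) + f(-0.625)].
Sum = 20.3125.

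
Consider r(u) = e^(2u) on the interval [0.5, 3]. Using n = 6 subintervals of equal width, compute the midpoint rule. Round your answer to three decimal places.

194.673

Δu = (3 − 0.5)/6 = 5/12.
Midpoints: 17/24, 1.125, 37/24, 47/24, 2.375, 67/24.
r(17/24) ≈ 4.123, r(1.125) ≈ 9.488, r(37/24) ≈ 21.831, r(47/24) ≈ 50.233, r(2.375) ≈ 115.584, r(67/24) ≈ 265.957.
Sum = Δu · [r(17/24) + r(1.125) + r(37/24) + ...].
Sum ≈ 194.673.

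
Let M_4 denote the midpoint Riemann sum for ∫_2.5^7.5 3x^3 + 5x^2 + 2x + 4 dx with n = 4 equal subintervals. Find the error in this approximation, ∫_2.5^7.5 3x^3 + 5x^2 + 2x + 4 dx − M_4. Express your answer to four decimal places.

32.5521

Exact integral: ∫_2.5^7.5 f(x) dx ≈ 3090.833333.
M_4 = 3058.28125.
Error ≈ 3090.833333 − 3058.28125 ≈ 32.5521.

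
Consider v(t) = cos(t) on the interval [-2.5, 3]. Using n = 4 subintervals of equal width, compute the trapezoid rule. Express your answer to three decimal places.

0.619

Δt = (3 − (-2.5))/4 = 1.375.
v(-2.5) ≈ -0.801, v(-1.125) ≈ 0.431, v(0.25) ≈ 0.969, v(1.625) ≈ -0.054, v(3) ≈ -0.990.
T_4 = (Δt/2)·[v(t_0) + 2v(t_1) + 2v(t_2) + 2v(t_3) + v(t_4)].
Sum ≈ 0.619.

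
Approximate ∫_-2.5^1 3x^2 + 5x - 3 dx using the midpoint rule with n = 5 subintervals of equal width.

Δx = (1 − (-2.5))/5 = 0.7.
Midpoints: -2.15, -1.45, -0.75, -0.05, 0.65.
f(-2.15) = 0.1175, f(-1.45) = -3.9425, f(-0.75) = -5.0625, f(-0.05) = -3.2425, f(0.65) = 1.5175.
Sum = Δx · [f(-2.15) + f(-1.45) + f(-0.75) + f(-0.05) + f(0.65)].
Sum = -7.42875.

-7.42875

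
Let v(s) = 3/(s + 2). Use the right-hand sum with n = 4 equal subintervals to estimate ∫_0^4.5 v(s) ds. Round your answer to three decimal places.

3.021

Δs = (4.5 − 0)/4 = 1.125.
Right endpoints: 1.125, 2.25, 3.375, 4.5.
v(1.125) = 0.96, v(2.25) = 12/17, v(3.375) = 24/43, v(4.5) = 6/13.
Sum = Δs · [v(1.125) + v(2.25) + v(3.375) + v(4.5)].
Sum ≈ 3.021.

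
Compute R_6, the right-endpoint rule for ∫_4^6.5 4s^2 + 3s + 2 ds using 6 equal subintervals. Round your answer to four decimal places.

348.9352

Δs = (6.5 − 4)/6 = 5/12.
Right endpoints: 53/12, 29/6, 5.25, 17/3, 73/12, 6.5.
f(53/12) = 1679/18, f(29/6) = 1979/18, f(5.25) = 128, f(17/3) = 1327/9, f(73/12) = 3029/18, f(6.5) = 190.5.
Sum = Δs · [f(53/12) + f(29/6) + f(5.25) + ...].
Sum ≈ 348.9352.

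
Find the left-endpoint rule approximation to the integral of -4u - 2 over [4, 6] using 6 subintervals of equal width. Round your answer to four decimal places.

-42.6667

Δu = (6 − 4)/6 = 1/3.
Left endpoints: 4, 13/3, 14/3, 5, 16/3, 17/3.
f(4) = -18, f(13/3) = -58/3, f(14/3) = -62/3, f(5) = -22, f(16/3) = -70/3, f(17/3) = -74/3.
Sum = Δu · [f(4) + f(13/3) + f(14/3) + ...].
Sum ≈ -42.6667.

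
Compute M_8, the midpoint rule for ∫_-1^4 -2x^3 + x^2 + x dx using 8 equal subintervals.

-97.03125

Δx = (4 − (-1))/8 = 0.625.
Midpoints: -0.6875, -0.0625, 0.5625, 1.1875, 1.8125, 2.4375, 3.0625, 3.6875.
f(-0.6875) = 891/2048, f(-0.0625) = -119/2048, f(0.5625) = 1071/2048, f(1.1875) = -1539/2048, f(1.8125) = -13949/2048, f(2.4375) = -42159/2048, f(3.0625) = -92169/2048, f(3.6875) = -169979/2048.
Sum = Δx · [f(-0.6875) + f(-0.0625) + f(0.5625) + ...].
Sum = -97.03125.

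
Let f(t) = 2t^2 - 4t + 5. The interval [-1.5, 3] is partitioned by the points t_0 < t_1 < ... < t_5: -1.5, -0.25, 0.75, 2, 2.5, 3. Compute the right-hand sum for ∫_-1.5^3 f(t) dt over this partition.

Subinterval widths: 1.25, 1, 1.25, 0.5, 0.5.
Right endpoints: -0.25, 0.75, 2, 2.5, 3.
f(-0.25) = 6.125, f(0.75) = 3.125, f(2) = 5, f(2.5) = 7.5, f(3) = 11.
Sum = Σ Δt_i · f(t_i).
Sum = 26.28125.

26.28125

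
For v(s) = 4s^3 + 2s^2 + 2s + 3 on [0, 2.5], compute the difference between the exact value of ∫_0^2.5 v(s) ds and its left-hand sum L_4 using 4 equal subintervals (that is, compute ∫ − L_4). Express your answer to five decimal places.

Exact integral: ∫_0^2.5 v(s) ds ≈ 63.2291667.
L_4 = 40.99609375.
Error ≈ 63.2291667 − 40.99609375 ≈ 22.23307.

22.23307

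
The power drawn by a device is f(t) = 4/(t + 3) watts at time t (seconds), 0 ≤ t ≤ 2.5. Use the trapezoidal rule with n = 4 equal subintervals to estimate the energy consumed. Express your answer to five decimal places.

Δt = (2.5 − 0)/4 = 0.625.
f(0) = 4/3, f(0.625) = 32/29, f(1.25) = 16/17, f(1.875) = 32/39, f(2.5) = 8/11.
T_4 = (Δt/2)·[f(t_0) + 2f(t_1) + 2f(t_2) + 2f(t_3) + f(t_4)].
Sum ≈ 2.43465.

2.43465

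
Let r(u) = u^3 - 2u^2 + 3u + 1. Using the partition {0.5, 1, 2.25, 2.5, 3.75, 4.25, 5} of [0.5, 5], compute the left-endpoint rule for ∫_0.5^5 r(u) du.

Subinterval widths: 0.5, 1.25, 0.25, 1.25, 0.5, 0.75.
Left endpoints: 0.5, 1, 2.25, 2.5, 3.75, 4.25.
r(0.5) = 2.125, r(1) = 3, r(2.25) = 9.015625, r(2.5) = 11.625, r(3.75) = 36.859375, r(4.25) = 54.390625.
Sum = Σ Δu_i · r(u_i).
Sum = 80.8203125.

80.8203125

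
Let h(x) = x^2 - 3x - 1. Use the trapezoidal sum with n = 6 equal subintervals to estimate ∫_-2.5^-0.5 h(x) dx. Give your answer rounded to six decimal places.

12.203704

Δx = (-0.5 − (-2.5))/6 = 1/3.
h(-2.5) = 12.75, h(-13/6) = 367/36, h(-11/6) = 283/36, h(-1.5) = 5.75, h(-7/6) = 139/36, h(-5/6) = 79/36, h(-0.5) = 0.75.
T_6 = (Δx/2)·[h(x_0) + 2h(x_1) + ... + 2h(x_{5}) + h(x_6)].
Sum ≈ 12.203704.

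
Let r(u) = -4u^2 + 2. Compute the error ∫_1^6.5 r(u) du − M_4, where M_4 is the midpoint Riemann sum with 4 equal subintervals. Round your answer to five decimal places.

-3.46615

Exact integral: ∫_1^6.5 r(u) du ≈ -353.8333333.
M_4 = -350.3671875.
Error ≈ -353.8333333 − (-350.3671875) ≈ -3.46615.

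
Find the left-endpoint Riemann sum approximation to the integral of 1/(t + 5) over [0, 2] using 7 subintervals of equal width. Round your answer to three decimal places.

Δt = (2 − 0)/7 = 2/7.
Left endpoints: 0, 2/7, 4/7, 6/7, 8/7, 10/7, 12/7.
f(0) = 0.2, f(2/7) = 7/37, f(4/7) = 7/39, f(6/7) = 7/41, f(8/7) = 7/43, f(10/7) = 7/45, f(12/7) = 7/47.
Sum = Δt · [f(0) + f(2/7) + f(4/7) + ...].
Sum ≈ 0.345.

0.345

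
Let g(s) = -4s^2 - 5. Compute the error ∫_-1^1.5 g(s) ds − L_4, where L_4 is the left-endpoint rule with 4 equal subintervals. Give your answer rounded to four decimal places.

Exact integral: ∫_-1^1.5 g(s) ds ≈ -18.333333.
L_4 = -17.421875.
Error ≈ -18.333333 − (-17.421875) ≈ -0.9115.

-0.9115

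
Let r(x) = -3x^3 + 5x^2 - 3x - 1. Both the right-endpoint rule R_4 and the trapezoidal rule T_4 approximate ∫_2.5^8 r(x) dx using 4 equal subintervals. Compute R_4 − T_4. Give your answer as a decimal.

-836.6015625

R_4 ≈ -3217.360352.
T_4 ≈ -2380.758789.
R_4 − T_4 = -836.6015625.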